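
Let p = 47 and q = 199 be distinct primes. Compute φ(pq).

9108

φ(pq) = (p−1)(q−1) = 46 · 198 = 9108.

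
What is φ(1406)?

648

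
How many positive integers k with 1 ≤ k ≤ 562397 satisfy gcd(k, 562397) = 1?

470400

Prime factorization: 562397 = 11 · 29 · 41 · 43.
φ(562397) = 562397 · (1 − 1/11) · (1 − 1/29) · (1 − 1/41) · (1 − 1/43)
       = 562397 · 470400/562397 = 470400.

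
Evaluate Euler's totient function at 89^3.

φ(89^3) = 89^2·(89−1) = 7921·88 = 697048.

697048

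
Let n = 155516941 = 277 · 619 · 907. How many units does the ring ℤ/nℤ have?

φ(155516941) = 155516941 · (1 − 1/277) · (1 − 1/619) · (1 − 1/907)
       = 155516941 · 154534608/155516941 = 154534608.

154534608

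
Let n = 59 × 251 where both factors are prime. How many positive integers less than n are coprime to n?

φ(14809) = 14809 · (1 − 1/59) · (1 − 1/251)
       = 14809 · 14500/14809 = 14500.

14500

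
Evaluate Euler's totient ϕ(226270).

77440

226270 = 2 · 5 · 11^3 · 17.
φ(226270) = 226270 · (1 − 1/2) · (1 − 1/5) · (1 − 1/11) · (1 − 1/17)
       = 226270 · 640/1870 = 77440.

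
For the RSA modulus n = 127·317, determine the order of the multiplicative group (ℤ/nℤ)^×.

39816

φ(pq) = (p−1)(q−1) = 126 · 316 = 39816.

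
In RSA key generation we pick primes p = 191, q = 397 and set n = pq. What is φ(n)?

75240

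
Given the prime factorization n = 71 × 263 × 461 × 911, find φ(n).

7677124000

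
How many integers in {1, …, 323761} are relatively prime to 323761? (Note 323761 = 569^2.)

323192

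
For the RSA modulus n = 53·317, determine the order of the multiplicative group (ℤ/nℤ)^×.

φ(pq) = (p−1)(q−1) = 52 · 316 = 16432.

16432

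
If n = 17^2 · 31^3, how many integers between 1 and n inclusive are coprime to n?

φ(17^2) = 17^2 − 17^1 = 289 − 17 = 272.
φ(31^3) = 31^2·(31−1) = 961·30 = 28830.
Since φ is multiplicative, φ(8609599) = 272 · 28830 = 7841760.

7841760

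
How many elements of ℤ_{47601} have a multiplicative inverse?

Prime factorization: 47601 = 3**3 · 41 · 43.
φ(47601) = 47601 · (1 − 1/3) · (1 − 1/41) · (1 − 1/43)
       = 47601 · 3360/5289 = 30240.

30240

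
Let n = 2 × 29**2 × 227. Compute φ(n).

183512

φ(2) = 2 − 1 = 1.
φ(29^2) = 29^2 − 29^1 = 841 − 29 = 812.
φ(227) = 227 − 1 = 226.
Multiply: 1 · 812 · 226 = 183512.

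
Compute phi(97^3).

903264

φ(912673) = 912673 · (1 − 1/97)
       = 912673 · 96/97 = 903264.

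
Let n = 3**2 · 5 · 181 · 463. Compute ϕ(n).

φ(3^2) = 3^2 − 3^1 = 9 − 3 = 6.
φ(5) = 5 − 1 = 4.
φ(181) = 181 − 1 = 180.
φ(463) = 463 − 1 = 462.
Multiply: 6 · 4 · 180 · 462 = 1995840.

1995840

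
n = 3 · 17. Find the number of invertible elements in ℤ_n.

φ(51) = 51 · (1 − 1/3) · (1 − 1/17)
       = 51 · 32/51 = 32.

32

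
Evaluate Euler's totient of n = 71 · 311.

21700

φ(22081) = 22081 · (1 − 1/71) · (1 − 1/311)
       = 22081 · 21700/22081 = 21700.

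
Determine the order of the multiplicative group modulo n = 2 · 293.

292

φ(2) = 2 − 1 = 1.
φ(293) = 293 − 1 = 292.
φ(586) = 1 × 292 = 292.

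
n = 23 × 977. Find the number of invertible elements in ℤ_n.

φ(22471) = 22471 · (1 − 1/23) · (1 − 1/977)
       = 22471 · 21472/22471 = 21472.

21472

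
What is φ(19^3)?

φ(6859) = 6859 · (1 − 1/19)
       = 6859 · 18/19 = 6498.

6498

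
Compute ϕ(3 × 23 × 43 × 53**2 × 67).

φ(558398301) = 558398301 · (1 − 1/3) · (1 − 1/23) · (1 − 1/43) · (1 − 1/53) · (1 − 1/67)
       = 558398301 · 6342336/10535817 = 336143808.

336143808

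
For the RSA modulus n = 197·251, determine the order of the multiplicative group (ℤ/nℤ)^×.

49000

φ(pq) = (p−1)(q−1) = 196 · 250 = 49000.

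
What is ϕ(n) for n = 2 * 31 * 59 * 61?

104400

φ(2) = 2 − 1 = 1.
φ(31) = 31 − 1 = 30.
φ(59) = 59 − 1 = 58.
φ(61) = 61 − 1 = 60.
Since φ is multiplicative, φ(223138) = 1 · 30 · 58 · 60 = 104400.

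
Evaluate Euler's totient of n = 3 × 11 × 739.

φ(24387) = 24387 · (1 − 1/3) · (1 − 1/11) · (1 − 1/739)
       = 24387 · 14760/24387 = 14760.

14760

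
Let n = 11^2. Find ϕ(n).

φ(11^2) = 11^1·(11−1) = 11·10 = 110.

110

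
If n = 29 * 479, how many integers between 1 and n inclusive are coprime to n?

φ(13891) = 13891 · (1 − 1/29) · (1 − 1/479)
       = 13891 · 13384/13891 = 13384.

13384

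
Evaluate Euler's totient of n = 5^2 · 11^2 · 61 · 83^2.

898392000

φ(1271192725) = 1271192725 · (1 − 1/5) · (1 − 1/11) · (1 − 1/61) · (1 − 1/83)
       = 1271192725 · 196800/278465 = 898392000.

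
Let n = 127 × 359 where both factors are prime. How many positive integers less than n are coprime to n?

φ(127) = 127 − 1 = 126.
φ(359) = 359 − 1 = 358.
Since φ is multiplicative, φ(45593) = 126 · 358 = 45108.

45108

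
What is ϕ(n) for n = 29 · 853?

φ(24737) = 24737 · (1 − 1/29) · (1 − 1/853)
       = 24737 · 23856/24737 = 23856.

23856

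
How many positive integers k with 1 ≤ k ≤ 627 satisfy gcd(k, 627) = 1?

360

Prime factorization: 627 = 3 × 11 × 19.
φ(3) = 3 − 1 = 2.
φ(11) = 11 − 1 = 10.
φ(19) = 19 − 1 = 18.
Since φ is multiplicative, φ(627) = 2 · 10 · 18 = 360.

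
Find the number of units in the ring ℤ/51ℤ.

32

Prime factorization: 51 = 3 * 17.
φ(3) = 3 − 1 = 2.
φ(17) = 17 − 1 = 16.
Since φ is multiplicative, φ(51) = 2 · 16 = 32.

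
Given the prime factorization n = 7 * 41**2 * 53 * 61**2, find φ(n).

φ(7) = 7 − 1 = 6.
φ(41^2) = 41^1·(41−1) = 41·40 = 1640.
φ(53) = 53 − 1 = 52.
φ(61^2) = 61^2 − 61^1 = 3721 − 61 = 3660.
φ(2320605371) = 6 × 1640 × 52 × 3660 = 1872748800.

1872748800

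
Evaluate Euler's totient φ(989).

924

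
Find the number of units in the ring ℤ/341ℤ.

300

Prime factorization: 341 = 11 * 31.
φ(11) = 11 − 1 = 10.
φ(31) = 31 − 1 = 30.
Multiply: 10 · 30 = 300.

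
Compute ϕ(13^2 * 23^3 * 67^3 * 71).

φ(13^2) = 13^2 − 13^1 = 169 − 13 = 156.
φ(23^3) = 23^3 − 23^2 = 12167 − 529 = 11638.
φ(67^3) = 67^3 − 67^2 = 300763 − 4489 = 296274.
φ(71) = 71 − 1 = 70.
Multiply: 156 · 11638 · 296274 · 70 = 37652561987040.

37652561987040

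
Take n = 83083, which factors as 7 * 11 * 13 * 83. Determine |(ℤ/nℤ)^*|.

59040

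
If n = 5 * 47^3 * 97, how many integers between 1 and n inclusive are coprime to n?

39019776

φ(5) = 5 − 1 = 4.
φ(47^3) = 47^3 − 47^2 = 103823 − 2209 = 101614.
φ(97) = 97 − 1 = 96.
Since φ is multiplicative, φ(50354155) = 4 · 101614 · 96 = 39019776.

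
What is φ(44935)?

30240

Prime factorization: 44935 = 5 · 11 · 19 · 43.
φ(44935) = 44935 · (1 − 1/5) · (1 − 1/11) · (1 − 1/19) · (1 − 1/43)
       = 44935 · 30240/44935 = 30240.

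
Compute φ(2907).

1728

2907 = 3^2 × 17 × 19.
φ(2907) = 2907 · (1 − 1/3) · (1 − 1/17) · (1 − 1/19)
       = 2907 · 576/969 = 1728.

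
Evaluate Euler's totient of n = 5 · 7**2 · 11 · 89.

147840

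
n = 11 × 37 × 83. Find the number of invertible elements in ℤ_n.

φ(33781) = 33781 · (1 − 1/11) · (1 − 1/37) · (1 − 1/83)
       = 33781 · 29520/33781 = 29520.

29520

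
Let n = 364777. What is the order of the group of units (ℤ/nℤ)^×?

295200

Factor 364777: 364777 = 7 · 31 · 41^2.
φ(7) = 7 − 1 = 6.
φ(31) = 31 − 1 = 30.
φ(41^2) = 41^1·(41−1) = 41·40 = 1640.
Multiply: 6 · 30 · 1640 = 295200.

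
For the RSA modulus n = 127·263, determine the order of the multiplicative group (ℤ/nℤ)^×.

33012

For distinct primes, φ(pq) = (p−1)(q−1) = 126 × 262 = 33012.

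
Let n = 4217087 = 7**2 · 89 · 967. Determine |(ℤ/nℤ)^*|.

3570336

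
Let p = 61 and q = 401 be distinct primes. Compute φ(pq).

24000

φ(pq) = (p−1)(q−1) = 60 · 400 = 24000.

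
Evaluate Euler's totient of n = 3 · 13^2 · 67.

20592

φ(3) = 3 − 1 = 2.
φ(13^2) = 13^1·(13−1) = 13·12 = 156.
φ(67) = 67 − 1 = 66.
Since φ is multiplicative, φ(33969) = 2 · 156 · 66 = 20592.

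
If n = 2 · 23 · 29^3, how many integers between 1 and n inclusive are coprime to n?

φ(1121894) = 1121894 · (1 − 1/2) · (1 − 1/23) · (1 − 1/29)
       = 1121894 · 616/1334 = 518056.

518056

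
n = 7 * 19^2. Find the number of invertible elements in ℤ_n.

2052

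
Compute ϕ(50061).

28800

Factor 50061: 50061 = 3 · 11 · 37 · 41.
φ(50061) = 50061 · (1 − 1/3) · (1 − 1/11) · (1 − 1/37) · (1 − 1/41)
       = 50061 · 28800/50061 = 28800.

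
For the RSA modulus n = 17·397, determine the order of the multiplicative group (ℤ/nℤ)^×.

6336

φ(n) = (p − 1)(q − 1) = (17−1)(397−1) = 16·396 = 6336.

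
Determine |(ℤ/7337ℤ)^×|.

7337 = 11 * 23 * 29.
φ(11) = 11 − 1 = 10.
φ(23) = 23 − 1 = 22.
φ(29) = 29 − 1 = 28.
φ(7337) = 10 × 22 × 28 = 6160.

6160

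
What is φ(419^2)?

175142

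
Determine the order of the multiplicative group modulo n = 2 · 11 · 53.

φ(2) = 2 − 1 = 1.
φ(11) = 11 − 1 = 10.
φ(53) = 53 − 1 = 52.
φ(1166) = 1 × 10 × 52 = 520.

520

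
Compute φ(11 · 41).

φ(451) = 451 · (1 − 1/11) · (1 − 1/41)
       = 451 · 400/451 = 400.

400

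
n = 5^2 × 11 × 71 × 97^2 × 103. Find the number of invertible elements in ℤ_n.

13297536000

φ(18922204675) = 18922204675 · (1 − 1/5) · (1 − 1/11) · (1 − 1/71) · (1 − 1/97) · (1 − 1/103)
       = 18922204675 · 27417600/39014855 = 13297536000.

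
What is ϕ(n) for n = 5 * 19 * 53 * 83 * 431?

φ(180117055) = 180117055 · (1 − 1/5) · (1 − 1/19) · (1 − 1/53) · (1 − 1/83) · (1 − 1/431)
       = 180117055 · 132013440/180117055 = 132013440.

132013440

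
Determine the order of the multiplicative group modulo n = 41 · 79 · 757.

2358720

φ(41) = 41 − 1 = 40.
φ(79) = 79 − 1 = 78.
φ(757) = 757 − 1 = 756.
φ(2451923) = 40 × 78 × 756 = 2358720.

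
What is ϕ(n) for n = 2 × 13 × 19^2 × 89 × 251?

φ(209673854) = 209673854 · (1 − 1/2) · (1 − 1/13) · (1 − 1/19) · (1 − 1/89) · (1 − 1/251)
       = 209673854 · 4752000/11035466 = 90288000.

90288000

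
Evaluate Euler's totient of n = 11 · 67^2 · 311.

φ(11) = 11 − 1 = 10.
φ(67^2) = 67^1·(67−1) = 67·66 = 4422.
φ(311) = 311 − 1 = 310.
Since φ is multiplicative, φ(15356869) = 10 · 4422 · 310 = 13708200.

13708200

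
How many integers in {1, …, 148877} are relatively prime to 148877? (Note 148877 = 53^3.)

146068

φ(53^3) = 53^3 − 53^2 = 148877 − 2809 = 146068.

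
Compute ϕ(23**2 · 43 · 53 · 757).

φ(23^2) = 23^2 − 23^1 = 529 − 23 = 506.
φ(43) = 43 − 1 = 42.
φ(53) = 53 − 1 = 52.
φ(757) = 757 − 1 = 756.
φ(912632387) = 506 × 42 × 52 × 756 = 835458624.

835458624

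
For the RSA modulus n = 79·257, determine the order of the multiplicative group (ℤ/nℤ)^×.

φ(n) = (p − 1)(q − 1) = (79−1)(257−1) = 78·256 = 19968.

19968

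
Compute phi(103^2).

φ(103^2) = 103^2 − 103^1 = 10609 − 103 = 10506.

10506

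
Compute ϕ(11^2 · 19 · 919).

φ(2112781) = 2112781 · (1 − 1/11) · (1 − 1/19) · (1 − 1/919)
       = 2112781 · 165240/192071 = 1817640.

1817640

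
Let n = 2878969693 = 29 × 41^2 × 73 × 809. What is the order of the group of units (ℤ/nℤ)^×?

2671441920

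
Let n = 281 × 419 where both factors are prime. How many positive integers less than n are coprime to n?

φ(pq) = (p−1)(q−1) = 280 · 418 = 117040.

117040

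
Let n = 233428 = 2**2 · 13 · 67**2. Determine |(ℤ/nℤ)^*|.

106128

φ(233428) = 233428 · (1 − 1/2) · (1 − 1/13) · (1 − 1/67)
       = 233428 · 792/1742 = 106128.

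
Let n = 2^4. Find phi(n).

φ(2^4) = 2^3·(2−1) = 8·1 = 8.

8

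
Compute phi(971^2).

941870

φ(942841) = 942841 · (1 − 1/971)
       = 942841 · 970/971 = 941870.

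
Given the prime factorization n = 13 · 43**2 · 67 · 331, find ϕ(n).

φ(533068549) = 533068549 · (1 − 1/13) · (1 − 1/43) · (1 − 1/67) · (1 − 1/331)
       = 533068549 · 10977120/12396943 = 472016160.

472016160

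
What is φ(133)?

108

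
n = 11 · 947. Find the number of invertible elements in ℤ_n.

9460

φ(11) = 11 − 1 = 10.
φ(947) = 947 − 1 = 946.
Since φ is multiplicative, φ(10417) = 10 · 946 = 9460.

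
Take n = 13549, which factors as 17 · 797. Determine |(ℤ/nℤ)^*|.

12736

φ(13549) = 13549 · (1 − 1/17) · (1 − 1/797)
       = 13549 · 12736/13549 = 12736.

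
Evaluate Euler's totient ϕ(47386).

47386 = 2 × 19 × 29 × 43.
φ(47386) = 47386 · (1 − 1/2) · (1 − 1/19) · (1 − 1/29) · (1 − 1/43)
       = 47386 · 21168/47386 = 21168.

21168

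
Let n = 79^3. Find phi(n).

φ(493039) = 493039 · (1 − 1/79)
       = 493039 · 78/79 = 486798.

486798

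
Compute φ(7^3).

294

φ(7^3) = 7^2·(7−1) = 49·6 = 294.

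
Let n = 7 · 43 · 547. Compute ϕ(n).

137592

φ(164647) = 164647 · (1 − 1/7) · (1 − 1/43) · (1 − 1/547)
       = 164647 · 137592/164647 = 137592.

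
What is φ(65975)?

40320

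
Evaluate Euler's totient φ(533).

Factor 533: 533 = 13 * 41.
φ(13) = 13 − 1 = 12.
φ(41) = 41 − 1 = 40.
Multiply: 12 · 40 = 480.

480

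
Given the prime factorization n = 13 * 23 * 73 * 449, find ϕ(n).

φ(13) = 13 − 1 = 12.
φ(23) = 23 − 1 = 22.
φ(73) = 73 − 1 = 72.
φ(449) = 449 − 1 = 448.
Multiply: 12 · 22 · 72 · 448 = 8515584.

8515584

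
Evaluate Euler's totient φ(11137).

9072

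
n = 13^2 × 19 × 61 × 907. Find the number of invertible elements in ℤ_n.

152642880

φ(13^2) = 13^2 − 13^1 = 169 − 13 = 156.
φ(19) = 19 − 1 = 18.
φ(61) = 61 − 1 = 60.
φ(907) = 907 − 1 = 906.
Multiply: 156 · 18 · 60 · 906 = 152642880.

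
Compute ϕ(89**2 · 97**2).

72931584

φ(74528689) = 74528689 · (1 − 1/89) · (1 − 1/97)
       = 74528689 · 8448/8633 = 72931584.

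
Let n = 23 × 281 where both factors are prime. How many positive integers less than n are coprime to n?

6160

φ(6463) = 6463 · (1 − 1/23) · (1 − 1/281)
       = 6463 · 6160/6463 = 6160.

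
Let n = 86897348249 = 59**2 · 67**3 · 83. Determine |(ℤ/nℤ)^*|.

φ(59^2) = 59^2 − 59^1 = 3481 − 59 = 3422.
φ(67^3) = 67^2·(67−1) = 4489·66 = 296274.
φ(83) = 83 − 1 = 82.
Multiply: 3422 · 296274 · 82 = 83135669496.

83135669496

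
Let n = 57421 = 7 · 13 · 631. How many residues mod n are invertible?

φ(57421) = 57421 · (1 − 1/7) · (1 − 1/13) · (1 − 1/631)
       = 57421 · 45360/57421 = 45360.

45360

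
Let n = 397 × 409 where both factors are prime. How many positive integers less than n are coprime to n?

161568

φ(397) = 397 − 1 = 396.
φ(409) = 409 − 1 = 408.
Multiply: 396 · 408 = 161568.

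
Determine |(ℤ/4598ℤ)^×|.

First factor: 4598 = 2 · 11^2 · 19.
φ(4598) = 4598 · (1 − 1/2) · (1 − 1/11) · (1 − 1/19)
       = 4598 · 180/418 = 1980.

1980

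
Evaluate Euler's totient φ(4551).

Prime factorization: 4551 = 3 · 37 · 41.
φ(4551) = 4551 · (1 − 1/3) · (1 − 1/37) · (1 − 1/41)
       = 4551 · 2880/4551 = 2880.

2880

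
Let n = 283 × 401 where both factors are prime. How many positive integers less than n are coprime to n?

φ(n) = (p − 1)(q − 1) = (283−1)(401−1) = 282·400 = 112800.

112800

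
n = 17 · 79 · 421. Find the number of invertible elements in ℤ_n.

φ(17) = 17 − 1 = 16.
φ(79) = 79 − 1 = 78.
φ(421) = 421 − 1 = 420.
Multiply: 16 · 78 · 420 = 524160.

524160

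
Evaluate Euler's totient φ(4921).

Prime factorization: 4921 = 7 · 19 · 37.
φ(4921) = 4921 · (1 − 1/7) · (1 − 1/19) · (1 − 1/37)
       = 4921 · 3888/4921 = 3888.

3888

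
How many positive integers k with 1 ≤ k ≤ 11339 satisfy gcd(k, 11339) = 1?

First factor: 11339 = 17 · 23 · 29.
φ(17) = 17 − 1 = 16.
φ(23) = 23 − 1 = 22.
φ(29) = 29 − 1 = 28.
Multiply: 16 · 22 · 28 = 9856.

9856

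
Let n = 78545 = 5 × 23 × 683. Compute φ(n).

60016

φ(78545) = 78545 · (1 − 1/5) · (1 − 1/23) · (1 − 1/683)
       = 78545 · 60016/78545 = 60016.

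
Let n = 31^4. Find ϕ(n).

φ(923521) = 923521 · (1 − 1/31)
       = 923521 · 30/31 = 893730.

893730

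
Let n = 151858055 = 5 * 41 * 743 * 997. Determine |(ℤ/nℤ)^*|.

φ(151858055) = 151858055 · (1 − 1/5) · (1 − 1/41) · (1 − 1/743) · (1 − 1/997)
       = 151858055 · 118245120/151858055 = 118245120.

118245120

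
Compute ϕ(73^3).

383688

φ(73^3) = 73^2·(73−1) = 5329·72 = 383688.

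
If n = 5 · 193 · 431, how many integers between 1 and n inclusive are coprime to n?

330240

φ(5) = 5 − 1 = 4.
φ(193) = 193 − 1 = 192.
φ(431) = 431 − 1 = 430.
Since φ is multiplicative, φ(415915) = 4 · 192 · 430 = 330240.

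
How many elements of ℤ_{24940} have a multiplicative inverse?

9408

Prime factorization: 24940 = 2**2 × 5 × 29 × 43.
φ(24940) = 24940 · (1 − 1/2) · (1 − 1/5) · (1 − 1/29) · (1 − 1/43)
       = 24940 · 4704/12470 = 9408.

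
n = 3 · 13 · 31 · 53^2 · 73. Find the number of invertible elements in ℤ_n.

142871040

φ(247913913) = 247913913 · (1 − 1/3) · (1 − 1/13) · (1 − 1/31) · (1 − 1/53) · (1 − 1/73)
       = 247913913 · 2695680/4677621 = 142871040.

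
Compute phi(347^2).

φ(120409) = 120409 · (1 − 1/347)
       = 120409 · 346/347 = 120062.

120062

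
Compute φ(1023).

600

First factor: 1023 = 3 × 11 × 31.
φ(3) = 3 − 1 = 2.
φ(11) = 11 − 1 = 10.
φ(31) = 31 − 1 = 30.
Since φ is multiplicative, φ(1023) = 2 · 10 · 30 = 600.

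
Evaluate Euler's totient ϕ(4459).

3528

Factor 4459: 4459 = 7^3 * 13.
φ(4459) = 4459 · (1 − 1/7) · (1 − 1/13)
       = 4459 · 72/91 = 3528.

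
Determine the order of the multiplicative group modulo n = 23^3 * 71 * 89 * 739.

φ(56816738747) = 56816738747 · (1 − 1/23) · (1 − 1/71) · (1 − 1/89) · (1 − 1/739)
       = 56816738747 · 100013760/107404043 = 52907279040.

52907279040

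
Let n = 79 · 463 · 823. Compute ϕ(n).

φ(30102871) = 30102871 · (1 − 1/79) · (1 − 1/463) · (1 − 1/823)
       = 30102871 · 29621592/30102871 = 29621592.

29621592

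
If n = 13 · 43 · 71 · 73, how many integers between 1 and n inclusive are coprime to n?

φ(2897297) = 2897297 · (1 − 1/13) · (1 − 1/43) · (1 − 1/71) · (1 − 1/73)
       = 2897297 · 2540160/2897297 = 2540160.

2540160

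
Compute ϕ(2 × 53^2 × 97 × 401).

105830400

φ(218523346) = 218523346 · (1 − 1/2) · (1 − 1/53) · (1 − 1/97) · (1 − 1/401)
       = 218523346 · 1996800/4123082 = 105830400.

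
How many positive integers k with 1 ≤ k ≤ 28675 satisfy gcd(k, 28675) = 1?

21600

First factor: 28675 = 5^2 × 31 × 37.
φ(5^2) = 5^2 − 5^1 = 25 − 5 = 20.
φ(31) = 31 − 1 = 30.
φ(37) = 37 − 1 = 36.
Multiply: 20 · 30 · 36 = 21600.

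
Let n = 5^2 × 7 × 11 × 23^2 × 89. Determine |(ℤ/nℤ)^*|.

53433600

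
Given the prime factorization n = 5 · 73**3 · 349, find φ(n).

φ(678834665) = 678834665 · (1 − 1/5) · (1 − 1/73) · (1 − 1/349)
       = 678834665 · 100224/127385 = 534093696.

534093696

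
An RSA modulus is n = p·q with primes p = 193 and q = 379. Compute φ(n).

72576

For distinct primes, φ(pq) = (p−1)(q−1) = 192 × 378 = 72576.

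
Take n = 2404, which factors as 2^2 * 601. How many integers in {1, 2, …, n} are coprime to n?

1200

φ(2^2) = 2^2 − 2^1 = 4 − 2 = 2.
φ(601) = 601 − 1 = 600.
φ(2404) = 2 × 600 = 1200.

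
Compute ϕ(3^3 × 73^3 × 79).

538697952

φ(829773261) = 829773261 · (1 − 1/3) · (1 − 1/73) · (1 − 1/79)
       = 829773261 · 11232/17301 = 538697952.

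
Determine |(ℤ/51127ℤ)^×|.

47040

51127 = 29 * 41 * 43.
φ(51127) = 51127 · (1 − 1/29) · (1 − 1/41) · (1 − 1/43)
       = 51127 · 47040/51127 = 47040.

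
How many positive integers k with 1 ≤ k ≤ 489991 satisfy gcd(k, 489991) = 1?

Prime factorization: 489991 = 17 * 19 * 37 * 41.
φ(489991) = 489991 · (1 − 1/17) · (1 − 1/19) · (1 − 1/37) · (1 − 1/41)
       = 489991 · 414720/489991 = 414720.

414720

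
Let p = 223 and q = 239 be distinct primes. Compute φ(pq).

52836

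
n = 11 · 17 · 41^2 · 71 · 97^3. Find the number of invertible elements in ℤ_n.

φ(20369617386701) = 20369617386701 · (1 − 1/11) · (1 − 1/17) · (1 − 1/41) · (1 − 1/71) · (1 − 1/97)
       = 20369617386701 · 43008000/52802629 = 16591153152000.

16591153152000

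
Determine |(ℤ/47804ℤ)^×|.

20736

47804 = 2^2 · 17 · 19 · 37.
φ(47804) = 47804 · (1 − 1/2) · (1 − 1/17) · (1 − 1/19) · (1 − 1/37)
       = 47804 · 10368/23902 = 20736.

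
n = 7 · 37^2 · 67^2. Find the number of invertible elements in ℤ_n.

35340624

φ(7) = 7 − 1 = 6.
φ(37^2) = 37^2 − 37^1 = 1369 − 37 = 1332.
φ(67^2) = 67^2 − 67^1 = 4489 − 67 = 4422.
Since φ is multiplicative, φ(43018087) = 6 · 1332 · 4422 = 35340624.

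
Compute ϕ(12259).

First factor: 12259 = 13 × 23 × 41.
φ(12259) = 12259 · (1 − 1/13) · (1 − 1/23) · (1 − 1/41)
       = 12259 · 10560/12259 = 10560.

10560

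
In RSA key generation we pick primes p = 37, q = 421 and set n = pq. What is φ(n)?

15120

φ(37) = 37 − 1 = 36.
φ(421) = 421 − 1 = 420.
φ(15577) = 36 × 420 = 15120.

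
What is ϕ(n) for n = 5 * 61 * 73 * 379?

φ(8438435) = 8438435 · (1 − 1/5) · (1 − 1/61) · (1 − 1/73) · (1 − 1/379)
       = 8438435 · 6531840/8438435 = 6531840.

6531840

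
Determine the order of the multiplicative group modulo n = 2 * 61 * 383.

22920

φ(2) = 2 − 1 = 1.
φ(61) = 61 − 1 = 60.
φ(383) = 383 − 1 = 382.
Since φ is multiplicative, φ(46726) = 1 · 60 · 382 = 22920.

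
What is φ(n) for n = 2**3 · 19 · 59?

φ(8968) = 8968 · (1 − 1/2) · (1 − 1/19) · (1 − 1/59)
       = 8968 · 1044/2242 = 4176.

4176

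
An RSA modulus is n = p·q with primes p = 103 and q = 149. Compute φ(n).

15096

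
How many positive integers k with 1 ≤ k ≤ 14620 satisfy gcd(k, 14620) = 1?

5376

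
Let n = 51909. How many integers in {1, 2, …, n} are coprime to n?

29040

Prime factorization: 51909 = 3 * 11^3 * 13.
φ(51909) = 51909 · (1 − 1/3) · (1 − 1/11) · (1 − 1/13)
       = 51909 · 240/429 = 29040.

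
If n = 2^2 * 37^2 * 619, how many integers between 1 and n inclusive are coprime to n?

φ(3389644) = 3389644 · (1 − 1/2) · (1 − 1/37) · (1 − 1/619)
       = 3389644 · 22248/45806 = 1646352.

1646352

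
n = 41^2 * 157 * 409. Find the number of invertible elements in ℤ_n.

φ(107942053) = 107942053 · (1 − 1/41) · (1 − 1/157) · (1 − 1/409)
       = 107942053 · 2545920/2632733 = 104382720.

104382720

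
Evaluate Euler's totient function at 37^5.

φ(37^5) = 37^5 − 37^4 = 69343957 − 1874161 = 67469796.

67469796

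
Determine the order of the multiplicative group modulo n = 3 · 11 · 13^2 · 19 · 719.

40322880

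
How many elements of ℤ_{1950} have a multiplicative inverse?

Factor 1950: 1950 = 2 · 3 · 5^2 · 13.
φ(1950) = 1950 · (1 − 1/2) · (1 − 1/3) · (1 − 1/5) · (1 − 1/13)
       = 1950 · 96/390 = 480.

480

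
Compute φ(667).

Factor 667: 667 = 23 * 29.
φ(667) = 667 · (1 − 1/23) · (1 − 1/29)
       = 667 · 616/667 = 616.

616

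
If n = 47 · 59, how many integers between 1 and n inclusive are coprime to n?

2668

φ(47) = 47 − 1 = 46.
φ(59) = 59 − 1 = 58.
φ(2773) = 46 × 58 = 2668.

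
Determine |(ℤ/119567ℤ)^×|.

90720

First factor: 119567 = 7 × 19 × 29 × 31.
φ(7) = 7 − 1 = 6.
φ(19) = 19 − 1 = 18.
φ(29) = 29 − 1 = 28.
φ(31) = 31 − 1 = 30.
φ(119567) = 6 × 18 × 28 × 30 = 90720.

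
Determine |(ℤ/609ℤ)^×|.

Factor 609: 609 = 3 · 7 · 29.
φ(3) = 3 − 1 = 2.
φ(7) = 7 − 1 = 6.
φ(29) = 29 − 1 = 28.
Since φ is multiplicative, φ(609) = 2 · 6 · 28 = 336.

336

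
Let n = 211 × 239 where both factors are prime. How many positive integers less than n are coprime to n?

φ(n) = (p − 1)(q − 1) = (211−1)(239−1) = 210·238 = 49980.

49980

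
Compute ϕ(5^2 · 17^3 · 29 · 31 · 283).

21906662400

φ(5^2) = 5^2 − 5^1 = 25 − 5 = 20.
φ(17^3) = 17^3 − 17^2 = 4913 − 289 = 4624.
φ(29) = 29 − 1 = 28.
φ(31) = 31 − 1 = 30.
φ(283) = 283 − 1 = 282.
Since φ is multiplicative, φ(31248768025) = 20 · 4624 · 28 · 30 · 282 = 21906662400.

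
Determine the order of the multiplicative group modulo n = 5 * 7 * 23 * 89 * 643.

29829888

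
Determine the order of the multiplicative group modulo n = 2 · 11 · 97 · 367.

351360

φ(783178) = 783178 · (1 − 1/2) · (1 − 1/11) · (1 − 1/97) · (1 − 1/367)
       = 783178 · 351360/783178 = 351360.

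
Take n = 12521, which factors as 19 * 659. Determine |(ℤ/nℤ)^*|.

11844

φ(19) = 19 − 1 = 18.
φ(659) = 659 − 1 = 658.
φ(12521) = 18 × 658 = 11844.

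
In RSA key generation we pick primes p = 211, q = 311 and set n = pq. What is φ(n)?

φ(pq) = (p−1)(q−1) = 210 · 310 = 65100.

65100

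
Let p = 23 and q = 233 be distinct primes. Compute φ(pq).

5104

For distinct primes, φ(pq) = (p−1)(q−1) = 22 × 232 = 5104.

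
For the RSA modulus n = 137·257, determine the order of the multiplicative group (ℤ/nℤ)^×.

34816

φ(35209) = 35209 · (1 − 1/137) · (1 − 1/257)
       = 35209 · 34816/35209 = 34816.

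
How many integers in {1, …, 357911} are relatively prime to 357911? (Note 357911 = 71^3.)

φ(71^3) = 71^3 − 71^2 = 357911 − 5041 = 352870.

352870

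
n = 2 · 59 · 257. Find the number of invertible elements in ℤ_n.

14848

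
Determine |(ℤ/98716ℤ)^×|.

44352

98716 = 2^2 * 23 * 29 * 37.
φ(98716) = 98716 · (1 − 1/2) · (1 − 1/23) · (1 − 1/29) · (1 − 1/37)
       = 98716 · 22176/49358 = 44352.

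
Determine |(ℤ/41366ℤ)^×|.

18144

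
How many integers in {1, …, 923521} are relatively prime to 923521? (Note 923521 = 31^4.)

893730

φ(31^4) = 31^4 − 31^3 = 923521 − 29791 = 893730.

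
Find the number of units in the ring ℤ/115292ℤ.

51840

Prime factorization: 115292 = 2^2 * 19 * 37 * 41.
φ(2^2) = 2^1·(2−1) = 2·1 = 2.
φ(19) = 19 − 1 = 18.
φ(37) = 37 − 1 = 36.
φ(41) = 41 − 1 = 40.
φ(115292) = 2 × 18 × 36 × 40 = 51840.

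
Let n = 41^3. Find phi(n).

φ(68921) = 68921 · (1 − 1/41)
       = 68921 · 40/41 = 67240.

67240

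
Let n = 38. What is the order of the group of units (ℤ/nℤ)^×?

Prime factorization: 38 = 2 × 19.
φ(38) = 38 · (1 − 1/2) · (1 − 1/19)
       = 38 · 18/38 = 18.

18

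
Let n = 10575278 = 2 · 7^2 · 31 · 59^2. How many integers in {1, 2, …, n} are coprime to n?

4311720

φ(10575278) = 10575278 · (1 − 1/2) · (1 − 1/7) · (1 − 1/31) · (1 − 1/59)
       = 10575278 · 10440/25606 = 4311720.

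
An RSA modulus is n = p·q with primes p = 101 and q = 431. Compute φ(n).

43000

φ(n) = (p − 1)(q − 1) = (101−1)(431−1) = 100·430 = 43000.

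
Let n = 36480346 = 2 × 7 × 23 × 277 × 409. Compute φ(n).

14864256

φ(2) = 2 − 1 = 1.
φ(7) = 7 − 1 = 6.
φ(23) = 23 − 1 = 22.
φ(277) = 277 − 1 = 276.
φ(409) = 409 − 1 = 408.
Multiply: 1 · 6 · 22 · 276 · 408 = 14864256.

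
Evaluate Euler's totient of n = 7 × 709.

φ(4963) = 4963 · (1 − 1/7) · (1 − 1/709)
       = 4963 · 4248/4963 = 4248.

4248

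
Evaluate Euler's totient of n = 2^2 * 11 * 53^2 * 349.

φ(2^2) = 2^2 − 2^1 = 4 − 2 = 2.
φ(11) = 11 − 1 = 10.
φ(53^2) = 53^2 − 53^1 = 2809 − 53 = 2756.
φ(349) = 349 − 1 = 348.
Multiply: 2 · 10 · 2756 · 348 = 19181760.

19181760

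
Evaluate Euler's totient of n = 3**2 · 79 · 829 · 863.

φ(3^2) = 3^2 − 3^1 = 9 − 3 = 6.
φ(79) = 79 − 1 = 78.
φ(829) = 829 − 1 = 828.
φ(863) = 863 − 1 = 862.
φ(508668597) = 6 × 78 × 828 × 862 = 334028448.

334028448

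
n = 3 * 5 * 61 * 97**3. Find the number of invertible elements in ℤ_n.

φ(835095795) = 835095795 · (1 − 1/3) · (1 − 1/5) · (1 − 1/61) · (1 − 1/97)
       = 835095795 · 46080/88755 = 433566720.

433566720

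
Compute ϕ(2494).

1176

Prime factorization: 2494 = 2 * 29 * 43.
φ(2) = 2 − 1 = 1.
φ(29) = 29 − 1 = 28.
φ(43) = 43 − 1 = 42.
Since φ is multiplicative, φ(2494) = 1 · 28 · 42 = 1176.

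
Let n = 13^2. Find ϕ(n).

φ(13^2) = 13^2 − 13^1 = 169 − 13 = 156.

156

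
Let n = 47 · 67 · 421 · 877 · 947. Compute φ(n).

1056686843520

φ(1101043123351) = 1101043123351 · (1 − 1/47) · (1 − 1/67) · (1 − 1/421) · (1 − 1/877) · (1 − 1/947)
       = 1101043123351 · 1056686843520/1101043123351 = 1056686843520.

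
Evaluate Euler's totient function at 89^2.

7832

φ(89^2) = 89^1·(89−1) = 89·88 = 7832.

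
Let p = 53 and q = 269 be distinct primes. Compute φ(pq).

φ(pq) = (p−1)(q−1) = 52 · 268 = 13936.

13936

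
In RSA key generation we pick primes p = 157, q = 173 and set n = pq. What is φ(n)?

26832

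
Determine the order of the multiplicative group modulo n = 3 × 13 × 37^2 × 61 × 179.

341418240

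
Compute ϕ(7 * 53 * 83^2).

2123472

φ(7) = 7 − 1 = 6.
φ(53) = 53 − 1 = 52.
φ(83^2) = 83^1·(83−1) = 83·82 = 6806.
φ(2555819) = 6 × 52 × 6806 = 2123472.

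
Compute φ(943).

880

943 = 23 · 41.
φ(23) = 23 − 1 = 22.
φ(41) = 41 − 1 = 40.
Multiply: 22 · 40 = 880.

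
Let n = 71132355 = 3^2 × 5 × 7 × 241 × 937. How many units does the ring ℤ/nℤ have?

φ(3^2) = 3^2 − 3^1 = 9 − 3 = 6.
φ(5) = 5 − 1 = 4.
φ(7) = 7 − 1 = 6.
φ(241) = 241 − 1 = 240.
φ(937) = 937 − 1 = 936.
Since φ is multiplicative, φ(71132355) = 6 · 4 · 6 · 240 · 936 = 32348160.

32348160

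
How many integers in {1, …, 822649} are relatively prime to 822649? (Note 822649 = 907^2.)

821742

φ(907^2) = 907^2 − 907^1 = 822649 − 907 = 821742.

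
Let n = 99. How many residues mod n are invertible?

60

Factor 99: 99 = 3**2 × 11.
φ(3^2) = 3^2 − 3^1 = 9 − 3 = 6.
φ(11) = 11 − 1 = 10.
Since φ is multiplicative, φ(99) = 6 · 10 = 60.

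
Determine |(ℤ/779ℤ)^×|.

779 = 19 · 41.
φ(19) = 19 − 1 = 18.
φ(41) = 41 − 1 = 40.
Since φ is multiplicative, φ(779) = 18 · 40 = 720.

720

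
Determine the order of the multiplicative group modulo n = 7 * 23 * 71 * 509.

4693920

φ(7) = 7 − 1 = 6.
φ(23) = 23 − 1 = 22.
φ(71) = 71 − 1 = 70.
φ(509) = 509 − 1 = 508.
Multiply: 6 · 22 · 70 · 508 = 4693920.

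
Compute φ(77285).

53760

Prime factorization: 77285 = 5 × 13 × 29 × 41.
φ(77285) = 77285 · (1 − 1/5) · (1 − 1/13) · (1 − 1/29) · (1 − 1/41)
       = 77285 · 53760/77285 = 53760.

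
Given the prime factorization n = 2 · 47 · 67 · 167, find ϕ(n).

503976

φ(2) = 2 − 1 = 1.
φ(47) = 47 − 1 = 46.
φ(67) = 67 − 1 = 66.
φ(167) = 167 − 1 = 166.
Multiply: 1 · 46 · 66 · 166 = 503976.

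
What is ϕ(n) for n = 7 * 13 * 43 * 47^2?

φ(7) = 7 − 1 = 6.
φ(13) = 13 − 1 = 12.
φ(43) = 43 − 1 = 42.
φ(47^2) = 47^2 − 47^1 = 2209 − 47 = 2162.
Since φ is multiplicative, φ(8643817) = 6 · 12 · 42 · 2162 = 6537888.

6537888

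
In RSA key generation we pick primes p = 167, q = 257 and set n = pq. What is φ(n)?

42496

φ(167) = 167 − 1 = 166.
φ(257) = 257 − 1 = 256.
Since φ is multiplicative, φ(42919) = 166 · 256 = 42496.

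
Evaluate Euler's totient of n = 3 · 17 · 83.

2624

φ(3) = 3 − 1 = 2.
φ(17) = 17 − 1 = 16.
φ(83) = 83 − 1 = 82.
Since φ is multiplicative, φ(4233) = 2 · 16 · 82 = 2624.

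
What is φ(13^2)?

156

φ(13^2) = 13^1·(13−1) = 13·12 = 156.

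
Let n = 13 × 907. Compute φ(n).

φ(13) = 13 − 1 = 12.
φ(907) = 907 − 1 = 906.
Since φ is multiplicative, φ(11791) = 12 · 906 = 10872.

10872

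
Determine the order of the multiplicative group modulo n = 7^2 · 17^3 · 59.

φ(7^2) = 7^1·(7−1) = 7·6 = 42.
φ(17^3) = 17^2·(17−1) = 289·16 = 4624.
φ(59) = 59 − 1 = 58.
Since φ is multiplicative, φ(14203483) = 42 · 4624 · 58 = 11264064.

11264064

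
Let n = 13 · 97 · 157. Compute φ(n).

φ(197977) = 197977 · (1 − 1/13) · (1 − 1/97) · (1 − 1/157)
       = 197977 · 179712/197977 = 179712.

179712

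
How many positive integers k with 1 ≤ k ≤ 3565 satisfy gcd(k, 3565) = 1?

First factor: 3565 = 5 · 23 · 31.
φ(5) = 5 − 1 = 4.
φ(23) = 23 − 1 = 22.
φ(31) = 31 − 1 = 30.
Since φ is multiplicative, φ(3565) = 4 · 22 · 30 = 2640.

2640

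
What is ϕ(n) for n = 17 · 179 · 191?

φ(17) = 17 − 1 = 16.
φ(179) = 179 − 1 = 178.
φ(191) = 191 − 1 = 190.
Multiply: 16 · 178 · 190 = 541120.

541120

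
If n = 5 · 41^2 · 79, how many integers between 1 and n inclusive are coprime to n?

φ(663995) = 663995 · (1 − 1/5) · (1 − 1/41) · (1 − 1/79)
       = 663995 · 12480/16195 = 511680.

511680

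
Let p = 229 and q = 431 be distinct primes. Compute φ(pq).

φ(n) = (p − 1)(q − 1) = (229−1)(431−1) = 228·430 = 98040.

98040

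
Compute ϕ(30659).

Factor 30659: 30659 = 23 · 31 · 43.
φ(23) = 23 − 1 = 22.
φ(31) = 31 − 1 = 30.
φ(43) = 43 − 1 = 42.
Since φ is multiplicative, φ(30659) = 22 · 30 · 42 = 27720.

27720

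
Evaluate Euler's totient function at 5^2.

20

φ(25) = 25 · (1 − 1/5)
       = 25 · 4/5 = 20.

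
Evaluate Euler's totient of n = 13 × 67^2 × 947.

50198544

φ(13) = 13 − 1 = 12.
φ(67^2) = 67^2 − 67^1 = 4489 − 67 = 4422.
φ(947) = 947 − 1 = 946.
φ(55264079) = 12 × 4422 × 946 = 50198544.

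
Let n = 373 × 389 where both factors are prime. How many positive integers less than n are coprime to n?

144336

φ(n) = (p − 1)(q − 1) = (373−1)(389−1) = 372·388 = 144336.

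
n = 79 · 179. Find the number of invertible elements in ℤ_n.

φ(14141) = 14141 · (1 − 1/79) · (1 − 1/179)
       = 14141 · 13884/14141 = 13884.

13884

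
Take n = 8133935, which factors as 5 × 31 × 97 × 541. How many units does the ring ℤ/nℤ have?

φ(8133935) = 8133935 · (1 − 1/5) · (1 − 1/31) · (1 − 1/97) · (1 − 1/541)
       = 8133935 · 6220800/8133935 = 6220800.

6220800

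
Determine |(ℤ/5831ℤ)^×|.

5831 = 7**3 × 17.
φ(7^3) = 7^2·(7−1) = 49·6 = 294.
φ(17) = 17 − 1 = 16.
φ(5831) = 294 × 16 = 4704.

4704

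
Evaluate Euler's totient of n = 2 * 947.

φ(2) = 2 − 1 = 1.
φ(947) = 947 − 1 = 946.
Multiply: 1 · 946 = 946.

946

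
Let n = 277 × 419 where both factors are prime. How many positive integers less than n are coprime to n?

115368

φ(277) = 277 − 1 = 276.
φ(419) = 419 − 1 = 418.
Multiply: 276 · 418 = 115368.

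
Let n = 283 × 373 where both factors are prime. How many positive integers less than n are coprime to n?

104904

φ(n) = (p − 1)(q − 1) = (283−1)(373−1) = 282·372 = 104904.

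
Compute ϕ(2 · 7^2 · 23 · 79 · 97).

6918912

φ(2) = 2 − 1 = 1.
φ(7^2) = 7^1·(7−1) = 7·6 = 42.
φ(23) = 23 − 1 = 22.
φ(79) = 79 − 1 = 78.
φ(97) = 97 − 1 = 96.
φ(17272402) = 1 × 42 × 22 × 78 × 96 = 6918912.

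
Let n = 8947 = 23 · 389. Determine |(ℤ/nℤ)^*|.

φ(8947) = 8947 · (1 − 1/23) · (1 − 1/389)
       = 8947 · 8536/8947 = 8536.

8536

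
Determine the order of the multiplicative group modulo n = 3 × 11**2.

220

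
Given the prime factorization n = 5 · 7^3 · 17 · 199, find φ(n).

3725568

φ(5801845) = 5801845 · (1 − 1/5) · (1 − 1/7) · (1 − 1/17) · (1 − 1/199)
       = 5801845 · 76032/118405 = 3725568.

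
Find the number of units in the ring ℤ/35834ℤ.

15840

First factor: 35834 = 2 · 19 · 23 · 41.
φ(35834) = 35834 · (1 − 1/2) · (1 − 1/19) · (1 − 1/23) · (1 − 1/41)
       = 35834 · 15840/35834 = 15840.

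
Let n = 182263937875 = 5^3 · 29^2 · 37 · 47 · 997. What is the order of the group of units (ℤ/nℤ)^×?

133929331200

φ(5^3) = 5^3 − 5^2 = 125 − 25 = 100.
φ(29^2) = 29^1·(29−1) = 29·28 = 812.
φ(37) = 37 − 1 = 36.
φ(47) = 47 − 1 = 46.
φ(997) = 997 − 1 = 996.
Multiply: 100 · 812 · 36 · 46 · 996 = 133929331200.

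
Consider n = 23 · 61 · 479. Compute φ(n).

φ(672037) = 672037 · (1 − 1/23) · (1 − 1/61) · (1 − 1/479)
       = 672037 · 630960/672037 = 630960.

630960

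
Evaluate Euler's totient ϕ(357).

192

First factor: 357 = 3 × 7 × 17.
φ(357) = 357 · (1 − 1/3) · (1 − 1/7) · (1 − 1/17)
       = 357 · 192/357 = 192.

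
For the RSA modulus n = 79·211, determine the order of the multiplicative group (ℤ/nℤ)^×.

φ(16669) = 16669 · (1 − 1/79) · (1 − 1/211)
       = 16669 · 16380/16669 = 16380.

16380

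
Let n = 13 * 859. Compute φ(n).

φ(11167) = 11167 · (1 − 1/13) · (1 − 1/859)
       = 11167 · 10296/11167 = 10296.

10296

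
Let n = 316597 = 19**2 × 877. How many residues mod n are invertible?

φ(316597) = 316597 · (1 − 1/19) · (1 − 1/877)
       = 316597 · 15768/16663 = 299592.

299592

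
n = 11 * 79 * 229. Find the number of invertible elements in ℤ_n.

φ(11) = 11 − 1 = 10.
φ(79) = 79 − 1 = 78.
φ(229) = 229 − 1 = 228.
Since φ is multiplicative, φ(199001) = 10 · 78 · 228 = 177840.

177840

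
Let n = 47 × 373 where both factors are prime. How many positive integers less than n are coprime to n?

φ(pq) = (p−1)(q−1) = 46 · 372 = 17112.

17112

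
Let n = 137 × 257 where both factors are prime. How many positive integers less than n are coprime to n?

34816

φ(pq) = (p−1)(q−1) = 136 · 256 = 34816.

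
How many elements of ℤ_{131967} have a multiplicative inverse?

75600

First factor: 131967 = 3**2 · 11 · 31 · 43.
φ(3^2) = 3^1·(3−1) = 3·2 = 6.
φ(11) = 11 − 1 = 10.
φ(31) = 31 − 1 = 30.
φ(43) = 43 − 1 = 42.
φ(131967) = 6 × 10 × 30 × 42 = 75600.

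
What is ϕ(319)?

319 = 11 * 29.
φ(319) = 319 · (1 − 1/11) · (1 − 1/29)
       = 319 · 280/319 = 280.

280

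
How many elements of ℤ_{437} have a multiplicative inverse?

Factor 437: 437 = 19 * 23.
φ(19) = 19 − 1 = 18.
φ(23) = 23 − 1 = 22.
φ(437) = 18 × 22 = 396.

396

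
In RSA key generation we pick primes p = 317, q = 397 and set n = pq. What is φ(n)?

125136

φ(125849) = 125849 · (1 − 1/317) · (1 − 1/397)
       = 125849 · 125136/125849 = 125136.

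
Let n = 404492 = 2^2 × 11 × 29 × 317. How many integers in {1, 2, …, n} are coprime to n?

176960

φ(2^2) = 2^2 − 2^1 = 4 − 2 = 2.
φ(11) = 11 − 1 = 10.
φ(29) = 29 − 1 = 28.
φ(317) = 317 − 1 = 316.
φ(404492) = 2 × 10 × 28 × 316 = 176960.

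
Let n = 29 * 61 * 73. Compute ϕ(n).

120960

φ(29) = 29 − 1 = 28.
φ(61) = 61 − 1 = 60.
φ(73) = 73 − 1 = 72.
Multiply: 28 · 60 · 72 = 120960.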